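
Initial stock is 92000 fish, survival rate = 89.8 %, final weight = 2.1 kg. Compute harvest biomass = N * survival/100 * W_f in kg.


Survivors = 92000 * 89.8/100 = 82616 fish
Harvest biomass = survivors * W_f = 82616 * 2.1 = 173493.6 kg

173493.6 kg


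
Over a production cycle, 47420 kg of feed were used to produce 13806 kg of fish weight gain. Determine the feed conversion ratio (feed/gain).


FCR = feed consumed / weight gained
FCR = 47420 kg / 13806 kg = 3.43474

3.43474


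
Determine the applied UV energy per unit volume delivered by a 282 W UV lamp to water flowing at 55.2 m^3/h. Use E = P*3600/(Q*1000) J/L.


Energy delivered per hour = 282 W * 3600 s = 1015200 J/h
Volume treated per hour = 55.2 m^3/h * 1000 = 55200 L/h
dose = 1015200 / 55200 = 18.3913 J/L

18.3913 J/L


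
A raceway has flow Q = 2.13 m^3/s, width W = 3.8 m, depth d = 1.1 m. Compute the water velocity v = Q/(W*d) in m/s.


Cross-sectional area = W * d = 3.8 * 1.1 = 4.18 m^2
Velocity = Q / A = 2.13 / 4.18 = 0.509569 m/s

0.509569 m/s


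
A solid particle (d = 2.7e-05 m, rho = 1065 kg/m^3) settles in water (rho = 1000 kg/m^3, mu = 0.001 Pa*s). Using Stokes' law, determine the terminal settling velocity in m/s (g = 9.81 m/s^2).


Density difference: rho_p - rho_f = 1065 - 1000 = 65 kg/m^3
d^2 = (2.7e-05)^2 = 7.29e-10 m^2
Numerator = (rho_p - rho_f) * g * d^2 = 65 * 9.81 * 7.29e-10 = 4.6484685e-07
Denominator = 18 * mu = 18 * 0.001 = 0.018
v_s = 4.6484685e-07 / 0.018 = 2.58248e-05 m/s
Check: Re = rho_f * v_s * d / mu = 1000 * 2.58248e-05 * 2.7e-05 / 0.001 = 6.97e-04 < 1, so Stokes' law applies.

2.58248e-05 m/s


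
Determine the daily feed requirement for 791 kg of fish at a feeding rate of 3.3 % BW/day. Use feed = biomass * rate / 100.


Feeding rate fraction = 3.3% / 100 = 0.033
Daily feed = 791 kg * 0.033 = 26.103 kg/day

26.103 kg/day


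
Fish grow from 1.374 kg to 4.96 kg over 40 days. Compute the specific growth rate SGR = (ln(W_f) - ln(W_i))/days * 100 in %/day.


ln(W_f) = ln(4.96) = 1.6014057
ln(W_i) = ln(1.374) = 0.31772619
ln(W_f) - ln(W_i) = 1.6014057 - 0.31772619 = 1.2836795
SGR = 1.2836795 / 40 * 100 = 3.2092 %/day

3.2092 %/day


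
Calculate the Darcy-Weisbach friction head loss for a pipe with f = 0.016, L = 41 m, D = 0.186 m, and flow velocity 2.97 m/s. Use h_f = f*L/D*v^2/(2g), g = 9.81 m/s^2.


v^2 = 2.97^2 = 8.8209 m^2/s^2
L/D = 41/0.186 = 220.43011
h_f = f*(L/D)*v^2/(2g) = 0.016 * 220.43011 * 8.8209 / 19.62 = 1.58564 m

1.58564 m


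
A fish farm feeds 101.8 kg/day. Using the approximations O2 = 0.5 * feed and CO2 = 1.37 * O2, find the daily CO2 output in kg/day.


O2 = 101.8 * 0.5 = 50.9
CO2 = 50.9 * 1.37 = 69.733

69.733 kg/day


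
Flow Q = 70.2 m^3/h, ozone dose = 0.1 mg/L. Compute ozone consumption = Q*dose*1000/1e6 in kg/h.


O3 demand (mg/h) = Q * dose * 1000 = 70.2 * 0.1 * 1000 = 7020 mg/h
Convert mg to kg: 7020 / 1e6 = 0.00702 kg/h

0.00702 kg/h


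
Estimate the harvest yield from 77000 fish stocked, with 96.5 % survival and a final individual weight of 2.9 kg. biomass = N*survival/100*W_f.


Survivors = 77000 * 96.5/100 = 74305 fish
Harvest biomass = survivors * W_f = 74305 * 2.9 = 215484.5 kg

215484.5 kg


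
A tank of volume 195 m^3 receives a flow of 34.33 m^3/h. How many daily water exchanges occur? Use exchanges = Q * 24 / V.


Daily flow volume = 34.33 m^3/h * 24 h = 823.92 m^3/day
Exchanges = daily flow / tank volume = 823.92 / 195 = 4.22523 exchanges/day

4.22523 exchanges/day


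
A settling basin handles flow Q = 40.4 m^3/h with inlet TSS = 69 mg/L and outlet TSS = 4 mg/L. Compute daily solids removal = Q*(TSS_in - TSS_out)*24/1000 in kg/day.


Concentration drop: TSS_in - TSS_out = 69 - 4 = 65 mg/L
Hourly solids removed = Q * dTSS = 40.4 m^3/h * 65 mg/L = 2626 g/h  (m^3/h * mg/L = g/h)
Daily solids removed = 2626 * 24 = 63024 g/day
Convert g to kg: 63024 / 1000 = 63.024 kg/day

63.024 kg/day


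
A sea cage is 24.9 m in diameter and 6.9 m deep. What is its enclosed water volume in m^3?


r = d/2 = 24.9/2 = 12.45 m
Base area = pi*r^2 = pi*12.45^2 = 486.95472 m^2
Volume = 486.95472 * 6.9 = 3359.99 m^3

3359.99 m^3


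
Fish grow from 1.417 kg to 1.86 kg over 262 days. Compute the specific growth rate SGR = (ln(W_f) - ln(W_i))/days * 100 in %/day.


ln(W_f) = ln(1.86) = 0.62057649
ln(W_i) = ln(1.417) = 0.34854196
ln(W_f) - ln(W_i) = 0.62057649 - 0.34854196 = 0.27203453
SGR = 0.27203453 / 262 * 100 = 0.10383 %/day

0.10383 %/day


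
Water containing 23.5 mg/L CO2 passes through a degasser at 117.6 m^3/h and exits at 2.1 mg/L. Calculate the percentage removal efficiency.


CO2_out / CO2_in = 2.1 / 23.5 = 0.089361702
Fraction remaining = 0.089361702
efficiency = (1 - 0.089361702) * 100 = 91.0638 %

91.0638 %


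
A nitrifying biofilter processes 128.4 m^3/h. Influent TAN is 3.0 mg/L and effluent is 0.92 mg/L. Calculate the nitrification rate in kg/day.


Concentration drop: TAN_in - TAN_out = 3.0 - 0.92 = 2.08 mg/L
Hourly TAN removed = Q * dTAN = 128.4 m^3/h * 2.08 mg/L = 267.072 g/h  (m^3/h * mg/L = g/h)
Daily TAN removed = 267.072 * 24 = 6409.728 g/day
Convert to kg/day: 6409.728 / 1000 = 6.409728 kg/day

6.409728 kg/day


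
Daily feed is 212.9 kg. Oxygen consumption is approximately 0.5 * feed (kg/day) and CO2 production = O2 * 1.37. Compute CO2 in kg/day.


O2 = 212.9 * 0.5 = 106.45
CO2 = 106.45 * 1.37 = 145.8365

145.8365 kg/day


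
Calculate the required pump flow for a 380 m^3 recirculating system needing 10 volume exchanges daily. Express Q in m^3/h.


Daily recirculation volume = 380 m^3 * 10 = 3800 m^3/day
Flow rate Q = daily volume / 24 h = 3800 / 24 = 158.333 m^3/h

158.333 m^3/h


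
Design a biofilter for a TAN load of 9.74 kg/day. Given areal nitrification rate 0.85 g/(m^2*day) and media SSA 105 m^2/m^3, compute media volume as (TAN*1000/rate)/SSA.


A = 9.74*1000 / 0.85 = 11458.824 m^2
V = 11458.824 / 105 = 109.132

109.132 m^3


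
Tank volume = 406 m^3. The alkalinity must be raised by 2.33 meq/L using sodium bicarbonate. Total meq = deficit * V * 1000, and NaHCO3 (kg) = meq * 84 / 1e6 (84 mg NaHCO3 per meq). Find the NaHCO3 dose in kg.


Tank volume in L = 406 m^3 * 1000 = 406000 L
Total meq required = 2.33 meq/L * 406000 L = 945980 meq
NaHCO3 mass = 945980 meq * 84 mg/meq / 1e6 = 79.4623 kg

79.4623 kg


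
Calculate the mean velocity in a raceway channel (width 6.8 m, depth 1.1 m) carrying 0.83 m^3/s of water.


Cross-sectional area = W * d = 6.8 * 1.1 = 7.48 m^2
Velocity = Q / A = 0.83 / 7.48 = 0.110963 m/s

0.110963 m/s


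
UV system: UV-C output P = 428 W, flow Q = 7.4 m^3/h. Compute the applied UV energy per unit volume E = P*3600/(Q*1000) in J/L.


Energy delivered per hour = 428 W * 3600 s = 1540800 J/h
Volume treated per hour = 7.4 m^3/h * 1000 = 7400 L/h
dose = 1540800 / 7400 = 208.216 J/L

208.216 J/L


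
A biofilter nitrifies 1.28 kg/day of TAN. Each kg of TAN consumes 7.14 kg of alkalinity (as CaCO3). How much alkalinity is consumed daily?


Alkalinity factor: 7.14 kg CaCO3 consumed per kg TAN nitrified
alk = 1.28 kg TAN * 7.14 = 9.1392 kg CaCO3/day

9.1392 kg CaCO3/day


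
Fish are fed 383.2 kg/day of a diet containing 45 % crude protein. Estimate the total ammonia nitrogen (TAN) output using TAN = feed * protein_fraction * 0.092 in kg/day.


Protein in feed = 383.2 * 45/100 = 172.44 kg/day
TAN = protein * 0.092 = 172.44 * 0.092 = 15.86448 kg/day

15.86448 kg/day


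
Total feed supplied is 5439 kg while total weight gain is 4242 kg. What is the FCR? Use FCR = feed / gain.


FCR = feed consumed / weight gained
FCR = 5439 kg / 4242 kg = 1.28218

1.28218


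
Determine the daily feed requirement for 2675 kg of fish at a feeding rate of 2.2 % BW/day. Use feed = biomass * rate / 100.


Feeding rate fraction = 2.2% / 100 = 0.022
Daily feed = 2675 kg * 0.022 = 58.85 kg/day

58.85 kg/day


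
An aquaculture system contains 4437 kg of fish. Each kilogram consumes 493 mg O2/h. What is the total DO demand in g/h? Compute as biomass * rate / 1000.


Total O2 consumption (mg/h) = 4437 kg * 493 mg/(kg*h) = 2187441 mg/h
Convert to g/h: 2187441 / 1000 = 2187.441 g/h

2187.441 g/h


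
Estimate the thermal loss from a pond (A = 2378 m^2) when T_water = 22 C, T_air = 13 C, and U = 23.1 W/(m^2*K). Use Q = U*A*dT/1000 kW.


Temperature difference dT = 22 - 13 = 9 K
Heat loss (W) = U * A * dT = 23.1 * 2378 * 9 = 494386.2 W
Convert to kW: 494386.2 / 1000 = 494.3862 kW

494.3862 kW


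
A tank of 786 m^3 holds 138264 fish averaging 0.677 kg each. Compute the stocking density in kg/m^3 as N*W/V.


Total biomass = 138264 fish * 0.677 kg = 93604.728 kg
Density = total biomass / volume = 93604.728 / 786 = 119.09 kg/m^3

119.09 kg/m^3


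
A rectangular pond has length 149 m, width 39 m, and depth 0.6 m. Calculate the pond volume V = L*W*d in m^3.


Base area = L * W = 149 * 39 = 5811 m^2
Volume = area * depth = 5811 * 0.6 = 3486.6 m^3

3486.6 m^3


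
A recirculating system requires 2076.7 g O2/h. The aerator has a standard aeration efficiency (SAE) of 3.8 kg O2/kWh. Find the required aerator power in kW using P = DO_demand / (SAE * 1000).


SAE in g O2/kWh = 3.8 * 1000 = 3800 g/kWh
P = DO_demand / SAE_g = 2076.7 / 3800 = 0.5465 kW

0.5465 kW


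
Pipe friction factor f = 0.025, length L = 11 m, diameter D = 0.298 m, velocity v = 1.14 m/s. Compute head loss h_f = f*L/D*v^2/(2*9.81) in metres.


v^2 = 1.14^2 = 1.2996 m^2/s^2
L/D = 11/0.298 = 36.912752
h_f = f*(L/D)*v^2/(2g) = 0.025 * 36.912752 * 1.2996 / 19.62 = 0.0611262 m

0.0611262 m


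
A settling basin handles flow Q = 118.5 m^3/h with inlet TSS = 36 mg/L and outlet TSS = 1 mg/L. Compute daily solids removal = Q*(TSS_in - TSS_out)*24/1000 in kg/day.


Concentration drop: TSS_in - TSS_out = 36 - 1 = 35 mg/L
Hourly solids removed = Q * dTSS = 118.5 m^3/h * 35 mg/L = 4147.5 g/h  (m^3/h * mg/L = g/h)
Daily solids removed = 4147.5 * 24 = 99540 g/day
Convert g to kg: 99540 / 1000 = 99.54 kg/day

99.54 kg/day


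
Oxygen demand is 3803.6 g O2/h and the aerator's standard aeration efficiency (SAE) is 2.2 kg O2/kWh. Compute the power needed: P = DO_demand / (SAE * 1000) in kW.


SAE in g O2/kWh = 2.2 * 1000 = 2200 g/kWh
P = DO_demand / SAE_g = 3803.6 / 2200 = 1.72891 kW

1.72891 kW


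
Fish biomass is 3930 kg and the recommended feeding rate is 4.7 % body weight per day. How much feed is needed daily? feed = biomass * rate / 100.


Feeding rate fraction = 4.7% / 100 = 0.047
Daily feed = 3930 kg * 0.047 = 184.71 kg/day

184.71 kg/day


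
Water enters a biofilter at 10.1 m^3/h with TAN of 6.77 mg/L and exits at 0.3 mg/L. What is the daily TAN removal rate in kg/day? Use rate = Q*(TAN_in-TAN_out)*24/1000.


Concentration drop: TAN_in - TAN_out = 6.77 - 0.3 = 6.47 mg/L
Hourly TAN removed = Q * dTAN = 10.1 m^3/h * 6.47 mg/L = 65.347 g/h  (m^3/h * mg/L = g/h)
Daily TAN removed = 65.347 * 24 = 1568.328 g/day
Convert to kg/day: 1568.328 / 1000 = 1.568328 kg/day

1.568328 kg/day


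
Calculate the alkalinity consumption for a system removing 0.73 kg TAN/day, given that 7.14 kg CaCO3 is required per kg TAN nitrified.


Alkalinity factor: 7.14 kg CaCO3 consumed per kg TAN nitrified
alk = 0.73 kg TAN * 7.14 = 5.2122 kg CaCO3/day

5.2122 kg CaCO3/day


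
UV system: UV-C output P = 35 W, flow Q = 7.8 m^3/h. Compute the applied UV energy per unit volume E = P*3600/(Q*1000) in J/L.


Energy delivered per hour = 35 W * 3600 s = 126000 J/h
Volume treated per hour = 7.8 m^3/h * 1000 = 7800 L/h
dose = 126000 / 7800 = 16.1538 J/L

16.1538 J/L


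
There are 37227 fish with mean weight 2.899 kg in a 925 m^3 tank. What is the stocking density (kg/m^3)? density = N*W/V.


Total biomass = 37227 fish * 2.899 kg = 107921.073 kg
Density = total biomass / volume = 107921.073 / 925 = 116.671 kg/m^3

116.671 kg/m^3


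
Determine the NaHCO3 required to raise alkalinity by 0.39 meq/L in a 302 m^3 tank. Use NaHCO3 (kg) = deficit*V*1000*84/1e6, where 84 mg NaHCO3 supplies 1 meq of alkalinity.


Tank volume in L = 302 m^3 * 1000 = 302000 L
Total meq required = 0.39 meq/L * 302000 L = 117780 meq
NaHCO3 mass = 117780 meq * 84 mg/meq / 1e6 = 9.89352 kg

9.89352 kg


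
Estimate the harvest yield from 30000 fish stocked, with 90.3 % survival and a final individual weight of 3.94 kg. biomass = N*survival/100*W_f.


Survivors = 30000 * 90.3/100 = 27090 fish
Harvest biomass = survivors * W_f = 27090 * 3.94 = 106734.6 kg

106734.6 kg


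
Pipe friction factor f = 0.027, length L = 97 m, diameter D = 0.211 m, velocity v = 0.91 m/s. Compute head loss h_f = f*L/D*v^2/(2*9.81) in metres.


v^2 = 0.91^2 = 0.8281 m^2/s^2
L/D = 97/0.211 = 459.71564
h_f = f*(L/D)*v^2/(2g) = 0.027 * 459.71564 * 0.8281 / 19.62 = 0.523886 m

0.523886 m


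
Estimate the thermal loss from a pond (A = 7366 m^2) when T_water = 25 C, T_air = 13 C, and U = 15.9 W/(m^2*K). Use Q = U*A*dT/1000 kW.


Temperature difference dT = 25 - 13 = 12 K
Heat loss (W) = U * A * dT = 15.9 * 7366 * 12 = 1405432.8 W
Convert to kW: 1405432.8 / 1000 = 1405.4328 kW

1405.4328 kW


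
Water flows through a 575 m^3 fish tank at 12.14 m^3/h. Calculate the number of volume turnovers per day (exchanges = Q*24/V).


Daily flow volume = 12.14 m^3/h * 24 h = 291.36 m^3/day
Exchanges = daily flow / tank volume = 291.36 / 575 = 0.506713 exchanges/day

0.506713 exchanges/day


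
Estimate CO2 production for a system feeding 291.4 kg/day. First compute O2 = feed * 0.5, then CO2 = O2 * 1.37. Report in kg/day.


O2 = 291.4 * 0.5 = 145.7
CO2 = 145.7 * 1.37 = 199.609

199.609 kg/day


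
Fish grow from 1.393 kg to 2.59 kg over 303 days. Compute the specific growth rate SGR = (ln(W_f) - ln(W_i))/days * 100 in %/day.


ln(W_f) = ln(2.59) = 0.95165788
ln(W_i) = ln(1.393) = 0.33145969
ln(W_f) - ln(W_i) = 0.95165788 - 0.33145969 = 0.62019819
SGR = 0.62019819 / 303 * 100 = 0.204686 %/day

0.204686 %/day


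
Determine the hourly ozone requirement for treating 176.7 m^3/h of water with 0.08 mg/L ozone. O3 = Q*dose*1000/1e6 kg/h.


O3 demand (mg/h) = Q * dose * 1000 = 176.7 * 0.08 * 1000 = 14136 mg/h
Convert mg to kg: 14136 / 1e6 = 0.014136 kg/h

0.014136 kg/h


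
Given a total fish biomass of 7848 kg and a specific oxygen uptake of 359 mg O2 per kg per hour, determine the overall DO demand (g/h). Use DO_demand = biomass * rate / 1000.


Total O2 consumption (mg/h) = 7848 kg * 359 mg/(kg*h) = 2817432 mg/h
Convert to g/h: 2817432 / 1000 = 2817.432 g/h

2817.432 g/h


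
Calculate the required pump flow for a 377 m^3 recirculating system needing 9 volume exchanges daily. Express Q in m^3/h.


Daily recirculation volume = 377 m^3 * 9 = 3393 m^3/day
Flow rate Q = daily volume / 24 h = 3393 / 24 = 141.375 m^3/h

141.375 m^3/h


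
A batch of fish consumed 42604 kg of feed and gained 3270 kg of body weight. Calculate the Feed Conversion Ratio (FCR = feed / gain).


FCR = feed consumed / weight gained
FCR = 42604 kg / 3270 kg = 13.0287

13.0287


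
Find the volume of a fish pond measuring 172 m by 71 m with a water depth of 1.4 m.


Base area = L * W = 172 * 71 = 12212 m^2
Volume = area * depth = 12212 * 1.4 = 17096.8 m^3

17096.8 m^3


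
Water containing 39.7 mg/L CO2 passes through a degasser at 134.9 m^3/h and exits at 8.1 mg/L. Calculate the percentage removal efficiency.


CO2_out / CO2_in = 8.1 / 39.7 = 0.20403023
Fraction remaining = 0.20403023
efficiency = (1 - 0.20403023) * 100 = 79.597 %

79.597 %


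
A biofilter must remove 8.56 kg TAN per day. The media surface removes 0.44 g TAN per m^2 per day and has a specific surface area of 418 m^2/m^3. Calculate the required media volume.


A = 8.56*1000 / 0.44 = 19454.545 m^2
V = 19454.545 / 418 = 46.542

46.542 m^3


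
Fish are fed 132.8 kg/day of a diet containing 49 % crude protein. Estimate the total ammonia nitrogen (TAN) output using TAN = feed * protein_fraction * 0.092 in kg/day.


Protein in feed = 132.8 * 49/100 = 65.072 kg/day
TAN = protein * 0.092 = 65.072 * 0.092 = 5.986624 kg/day

5.986624 kg/day


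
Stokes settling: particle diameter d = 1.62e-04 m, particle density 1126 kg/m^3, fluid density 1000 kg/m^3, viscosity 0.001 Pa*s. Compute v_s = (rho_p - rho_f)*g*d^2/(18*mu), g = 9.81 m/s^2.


Density difference: rho_p - rho_f = 1126 - 1000 = 126 kg/m^3
d^2 = (1.62e-04)^2 = 2.6244e-08 m^2
Numerator = (rho_p - rho_f) * g * d^2 = 126 * 9.81 * 2.6244e-08 = 3.2439159e-05
Denominator = 18 * mu = 18 * 0.001 = 0.018
v_s = 3.2439159e-05 / 0.018 = 0.00180218 m/s
Check: Re = rho_f * v_s * d / mu = 1000 * 0.00180218 * 1.62e-04 / 0.001 = 0.292 < 1, so Stokes' law applies.

0.00180218 m/s


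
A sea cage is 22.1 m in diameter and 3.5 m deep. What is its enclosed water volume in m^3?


r = d/2 = 22.1/2 = 11.05 m
Base area = pi*r^2 = pi*11.05^2 = 383.59632 m^2
Volume = 383.59632 * 3.5 = 1342.59 m^3

1342.59 m^3


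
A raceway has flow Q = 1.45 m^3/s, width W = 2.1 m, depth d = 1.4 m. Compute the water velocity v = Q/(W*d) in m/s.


Cross-sectional area = W * d = 2.1 * 1.4 = 2.94 m^2
Velocity = Q / A = 1.45 / 2.94 = 0.493197 m/s

0.493197 m/s


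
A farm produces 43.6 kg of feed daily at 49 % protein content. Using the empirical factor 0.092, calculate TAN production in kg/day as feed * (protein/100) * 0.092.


Protein in feed = 43.6 * 49/100 = 21.364 kg/day
TAN = protein * 0.092 = 21.364 * 0.092 = 1.965488 kg/day

1.965488 kg/day


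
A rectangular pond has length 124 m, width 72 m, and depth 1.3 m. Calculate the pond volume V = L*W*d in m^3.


Base area = L * W = 124 * 72 = 8928 m^2
Volume = area * depth = 8928 * 1.3 = 11606.4 m^3

11606.4 m^3


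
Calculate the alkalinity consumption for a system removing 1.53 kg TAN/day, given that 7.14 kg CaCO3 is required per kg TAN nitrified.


Alkalinity factor: 7.14 kg CaCO3 consumed per kg TAN nitrified
alk = 1.53 kg TAN * 7.14 = 10.9242 kg CaCO3/day

10.9242 kg CaCO3/day


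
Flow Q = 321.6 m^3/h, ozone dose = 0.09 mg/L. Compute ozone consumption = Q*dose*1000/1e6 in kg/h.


O3 demand (mg/h) = Q * dose * 1000 = 321.6 * 0.09 * 1000 = 28944 mg/h
Convert mg to kg: 28944 / 1e6 = 0.028944 kg/h

0.028944 kg/h


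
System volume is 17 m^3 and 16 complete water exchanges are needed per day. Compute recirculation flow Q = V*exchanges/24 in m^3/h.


Daily recirculation volume = 17 m^3 * 16 = 272 m^3/day
Flow rate Q = daily volume / 24 h = 272 / 24 = 11.3333 m^3/h

11.3333 m^3/h


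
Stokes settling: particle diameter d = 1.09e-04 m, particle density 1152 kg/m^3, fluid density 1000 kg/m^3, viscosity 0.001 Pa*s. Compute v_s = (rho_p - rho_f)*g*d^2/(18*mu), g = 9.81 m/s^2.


Density difference: rho_p - rho_f = 1152 - 1000 = 152 kg/m^3
d^2 = (1.09e-04)^2 = 1.1881e-08 m^2
Numerator = (rho_p - rho_f) * g * d^2 = 152 * 9.81 * 1.1881e-08 = 1.7715997e-05
Denominator = 18 * mu = 18 * 0.001 = 0.018
v_s = 1.7715997e-05 / 0.018 = 9.84222e-04 m/s
Check: Re = rho_f * v_s * d / mu = 1000 * 9.84222e-04 * 1.09e-04 / 0.001 = 0.107 < 1, so Stokes' law applies.

9.84222e-04 m/s


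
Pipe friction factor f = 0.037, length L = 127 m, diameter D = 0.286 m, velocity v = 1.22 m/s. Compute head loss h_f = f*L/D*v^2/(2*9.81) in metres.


v^2 = 1.22^2 = 1.4884 m^2/s^2
L/D = 127/0.286 = 444.05594
h_f = f*(L/D)*v^2/(2g) = 0.037 * 444.05594 * 1.4884 / 19.62 = 1.24641 m

1.24641 m


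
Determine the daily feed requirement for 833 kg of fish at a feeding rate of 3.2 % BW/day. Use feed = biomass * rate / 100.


Feeding rate fraction = 3.2% / 100 = 0.032
Daily feed = 833 kg * 0.032 = 26.656 kg/day

26.656 kg/day


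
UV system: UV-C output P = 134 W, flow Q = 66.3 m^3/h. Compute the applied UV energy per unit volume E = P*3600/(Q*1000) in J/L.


Energy delivered per hour = 134 W * 3600 s = 482400 J/h
Volume treated per hour = 66.3 m^3/h * 1000 = 66300 L/h
dose = 482400 / 66300 = 7.27602 J/L

7.27602 J/L


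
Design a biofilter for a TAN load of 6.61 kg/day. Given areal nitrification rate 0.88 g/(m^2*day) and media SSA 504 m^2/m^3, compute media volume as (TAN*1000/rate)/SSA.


A = 6.61*1000 / 0.88 = 7511.3636 m^2
V = 7511.3636 / 504 = 14.9035

14.9035 m^3


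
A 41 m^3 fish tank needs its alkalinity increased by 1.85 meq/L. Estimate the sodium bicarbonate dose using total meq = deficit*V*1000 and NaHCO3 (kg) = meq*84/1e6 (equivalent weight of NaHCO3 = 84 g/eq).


Tank volume in L = 41 m^3 * 1000 = 41000 L
Total meq required = 1.85 meq/L * 41000 L = 75850 meq
NaHCO3 mass = 75850 meq * 84 mg/meq / 1e6 = 6.3714 kg

6.3714 kg


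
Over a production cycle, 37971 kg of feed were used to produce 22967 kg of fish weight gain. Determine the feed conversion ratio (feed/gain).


FCR = feed consumed / weight gained
FCR = 37971 kg / 22967 kg = 1.65329

1.65329


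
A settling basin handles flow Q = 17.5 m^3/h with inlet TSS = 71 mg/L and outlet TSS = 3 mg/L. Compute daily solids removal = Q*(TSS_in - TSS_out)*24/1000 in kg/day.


Concentration drop: TSS_in - TSS_out = 71 - 3 = 68 mg/L
Hourly solids removed = Q * dTSS = 17.5 m^3/h * 68 mg/L = 1190 g/h  (m^3/h * mg/L = g/h)
Daily solids removed = 1190 * 24 = 28560 g/day
Convert g to kg: 28560 / 1000 = 28.56 kg/day

28.56 kg/day


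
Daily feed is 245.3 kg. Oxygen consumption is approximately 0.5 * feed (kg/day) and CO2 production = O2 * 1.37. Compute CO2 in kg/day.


O2 = 245.3 * 0.5 = 122.65
CO2 = 122.65 * 1.37 = 168.0305

168.0305 kg/day


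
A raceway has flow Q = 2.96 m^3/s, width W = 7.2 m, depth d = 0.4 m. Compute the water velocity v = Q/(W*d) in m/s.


Cross-sectional area = W * d = 7.2 * 0.4 = 2.88 m^2
Velocity = Q / A = 2.96 / 2.88 = 1.02778 m/s

1.02778 m/s


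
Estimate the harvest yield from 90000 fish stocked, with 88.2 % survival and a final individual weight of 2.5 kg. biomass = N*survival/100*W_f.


Survivors = 90000 * 88.2/100 = 79380 fish
Harvest biomass = survivors * W_f = 79380 * 2.5 = 198450 kg

198450 kg


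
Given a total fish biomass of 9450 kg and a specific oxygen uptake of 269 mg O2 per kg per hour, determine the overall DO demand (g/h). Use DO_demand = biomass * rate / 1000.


Total O2 consumption (mg/h) = 9450 kg * 269 mg/(kg*h) = 2542050 mg/h
Convert to g/h: 2542050 / 1000 = 2542.05 g/h

2542.05 g/h


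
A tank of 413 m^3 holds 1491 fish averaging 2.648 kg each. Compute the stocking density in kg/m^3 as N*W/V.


Total biomass = 1491 fish * 2.648 kg = 3948.168 kg
Density = total biomass / volume = 3948.168 / 413 = 9.55973 kg/m^3

9.55973 kg/m^3


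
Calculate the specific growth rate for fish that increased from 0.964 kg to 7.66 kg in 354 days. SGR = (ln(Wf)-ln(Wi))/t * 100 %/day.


ln(W_f) = ln(7.66) = 2.036012
ln(W_i) = ln(0.964) = -0.036663984
ln(W_f) - ln(W_i) = 2.036012 - -0.036663984 = 2.072676
SGR = 2.072676 / 354 * 100 = 0.585502 %/day

0.585502 %/day


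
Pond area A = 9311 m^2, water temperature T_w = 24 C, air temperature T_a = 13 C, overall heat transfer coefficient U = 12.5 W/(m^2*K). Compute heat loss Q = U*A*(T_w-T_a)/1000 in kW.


Temperature difference dT = 24 - 13 = 11 K
Heat loss (W) = U * A * dT = 12.5 * 9311 * 11 = 1280262.5 W
Convert to kW: 1280262.5 / 1000 = 1280.2625 kW

1280.2625 kW


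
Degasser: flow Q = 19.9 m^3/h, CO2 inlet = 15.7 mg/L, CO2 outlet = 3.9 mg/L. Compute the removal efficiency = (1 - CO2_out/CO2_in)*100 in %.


CO2_out / CO2_in = 3.9 / 15.7 = 0.24840764
Fraction remaining = 0.24840764
efficiency = (1 - 0.24840764) * 100 = 75.1592 %

75.1592 %


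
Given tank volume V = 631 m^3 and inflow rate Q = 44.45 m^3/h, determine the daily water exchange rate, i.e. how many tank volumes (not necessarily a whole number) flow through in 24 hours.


Daily flow volume = 44.45 m^3/h * 24 h = 1066.8 m^3/day
Exchanges = daily flow / tank volume = 1066.8 / 631 = 1.69065 exchanges/day

1.69065 exchanges/day


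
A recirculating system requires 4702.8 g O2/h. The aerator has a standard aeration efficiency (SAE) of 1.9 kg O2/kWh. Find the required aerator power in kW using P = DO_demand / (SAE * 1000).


SAE in g O2/kWh = 1.9 * 1000 = 1900 g/kWh
P = DO_demand / SAE_g = 4702.8 / 1900 = 2.47516 kW

2.47516 kW


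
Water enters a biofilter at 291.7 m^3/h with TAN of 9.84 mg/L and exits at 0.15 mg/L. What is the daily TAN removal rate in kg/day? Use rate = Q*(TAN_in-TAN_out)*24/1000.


Concentration drop: TAN_in - TAN_out = 9.84 - 0.15 = 9.69 mg/L
Hourly TAN removed = Q * dTAN = 291.7 m^3/h * 9.69 mg/L = 2826.573 g/h  (m^3/h * mg/L = g/h)
Daily TAN removed = 2826.573 * 24 = 67837.752 g/day
Convert to kg/day: 67837.752 / 1000 = 67.837752 kg/day

67.837752 kg/day


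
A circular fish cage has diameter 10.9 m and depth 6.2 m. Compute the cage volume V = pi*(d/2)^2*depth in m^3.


r = d/2 = 10.9/2 = 5.45 m
Base area = pi*r^2 = pi*5.45^2 = 93.313156 m^2
Volume = 93.313156 * 6.2 = 578.542 m^3

578.542 m^3


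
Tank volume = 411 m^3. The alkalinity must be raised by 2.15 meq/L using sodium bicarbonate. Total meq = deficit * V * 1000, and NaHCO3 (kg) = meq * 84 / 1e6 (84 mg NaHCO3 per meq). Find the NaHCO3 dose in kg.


Tank volume in L = 411 m^3 * 1000 = 411000 L
Total meq required = 2.15 meq/L * 411000 L = 883650 meq
NaHCO3 mass = 883650 meq * 84 mg/meq / 1e6 = 74.2266 kg

74.2266 kg


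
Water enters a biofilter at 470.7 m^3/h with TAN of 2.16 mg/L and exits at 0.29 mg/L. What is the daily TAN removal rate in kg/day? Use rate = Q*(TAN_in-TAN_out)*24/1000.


Concentration drop: TAN_in - TAN_out = 2.16 - 0.29 = 1.87 mg/L
Hourly TAN removed = Q * dTAN = 470.7 m^3/h * 1.87 mg/L = 880.209 g/h  (m^3/h * mg/L = g/h)
Daily TAN removed = 880.209 * 24 = 21125.016 g/day
Convert to kg/day: 21125.016 / 1000 = 21.125016 kg/day

21.125016 kg/day


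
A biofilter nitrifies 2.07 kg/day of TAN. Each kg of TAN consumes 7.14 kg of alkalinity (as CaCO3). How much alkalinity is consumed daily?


Alkalinity factor: 7.14 kg CaCO3 consumed per kg TAN nitrified
alk = 2.07 kg TAN * 7.14 = 14.7798 kg CaCO3/day

14.7798 kg CaCO3/day


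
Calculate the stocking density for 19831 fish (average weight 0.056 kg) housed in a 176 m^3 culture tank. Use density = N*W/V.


Total biomass = 19831 fish * 0.056 kg = 1110.536 kg
Density = total biomass / volume = 1110.536 / 176 = 6.30986 kg/m^3

6.30986 kg/m^3


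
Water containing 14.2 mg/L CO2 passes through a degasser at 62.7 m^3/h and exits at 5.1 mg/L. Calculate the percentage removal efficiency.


CO2_out / CO2_in = 5.1 / 14.2 = 0.35915493
Fraction remaining = 0.35915493
efficiency = (1 - 0.35915493) * 100 = 64.0845 %

64.0845 %


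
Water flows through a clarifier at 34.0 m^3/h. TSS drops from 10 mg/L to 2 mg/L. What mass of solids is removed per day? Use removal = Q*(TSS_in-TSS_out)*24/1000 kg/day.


Concentration drop: TSS_in - TSS_out = 10 - 2 = 8 mg/L
Hourly solids removed = Q * dTSS = 34.0 m^3/h * 8 mg/L = 272 g/h  (m^3/h * mg/L = g/h)
Daily solids removed = 272 * 24 = 6528 g/day
Convert g to kg: 6528 / 1000 = 6.528 kg/day

6.528 kg/day


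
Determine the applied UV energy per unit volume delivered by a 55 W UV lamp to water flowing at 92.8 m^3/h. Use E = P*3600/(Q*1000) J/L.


Energy delivered per hour = 55 W * 3600 s = 198000 J/h
Volume treated per hour = 92.8 m^3/h * 1000 = 92800 L/h
dose = 198000 / 92800 = 2.13362 J/L

2.13362 J/L


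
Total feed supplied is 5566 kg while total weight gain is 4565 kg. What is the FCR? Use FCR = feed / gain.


FCR = feed consumed / weight gained
FCR = 5566 kg / 4565 kg = 1.21928

1.21928


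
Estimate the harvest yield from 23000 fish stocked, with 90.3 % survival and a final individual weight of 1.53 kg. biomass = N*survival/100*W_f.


Survivors = 23000 * 90.3/100 = 20769 fish
Harvest biomass = survivors * W_f = 20769 * 1.53 = 31776.57 kg

31776.57 kg


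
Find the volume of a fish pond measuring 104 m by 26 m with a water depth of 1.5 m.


Base area = L * W = 104 * 26 = 2704 m^2
Volume = area * depth = 2704 * 1.5 = 4056 m^3

4056 m^3


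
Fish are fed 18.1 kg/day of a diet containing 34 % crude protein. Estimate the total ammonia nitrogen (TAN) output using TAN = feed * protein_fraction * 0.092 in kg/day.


Protein in feed = 18.1 * 34/100 = 6.154 kg/day
TAN = protein * 0.092 = 6.154 * 0.092 = 0.566168 kg/day

0.566168 kg/day


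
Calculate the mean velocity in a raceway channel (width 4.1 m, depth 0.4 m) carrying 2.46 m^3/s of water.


Cross-sectional area = W * d = 4.1 * 0.4 = 1.64 m^2
Velocity = Q / A = 2.46 / 1.64 = 1.5 m/s

1.5 m/s


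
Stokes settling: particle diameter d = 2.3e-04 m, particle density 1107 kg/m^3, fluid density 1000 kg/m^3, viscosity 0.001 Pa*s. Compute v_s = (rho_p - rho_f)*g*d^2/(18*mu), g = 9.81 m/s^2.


Density difference: rho_p - rho_f = 1107 - 1000 = 107 kg/m^3
d^2 = (2.3e-04)^2 = 5.29e-08 m^2
Numerator = (rho_p - rho_f) * g * d^2 = 107 * 9.81 * 5.29e-08 = 5.5527543e-05
Denominator = 18 * mu = 18 * 0.001 = 0.018
v_s = 5.5527543e-05 / 0.018 = 0.00308486 m/s
Check: Re = rho_f * v_s * d / mu = 1000 * 0.00308486 * 2.3e-04 / 0.001 = 0.71 < 1, so Stokes' law applies.

0.00308486 m/s


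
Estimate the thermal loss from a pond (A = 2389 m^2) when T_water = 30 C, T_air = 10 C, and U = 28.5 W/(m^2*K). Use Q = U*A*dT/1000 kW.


Temperature difference dT = 30 - 10 = 20 K
Heat loss (W) = U * A * dT = 28.5 * 2389 * 20 = 1361730 W
Convert to kW: 1361730 / 1000 = 1361.73 kW

1361.73 kW


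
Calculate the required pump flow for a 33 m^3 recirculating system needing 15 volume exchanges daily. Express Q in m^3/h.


Daily recirculation volume = 33 m^3 * 15 = 495 m^3/day
Flow rate Q = daily volume / 24 h = 495 / 24 = 20.625 m^3/h

20.625 m^3/h


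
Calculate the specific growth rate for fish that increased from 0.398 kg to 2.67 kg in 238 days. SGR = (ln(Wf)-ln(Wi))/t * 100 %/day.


ln(W_f) = ln(2.67) = 0.98207847
ln(W_i) = ln(0.398) = -0.92130327
ln(W_f) - ln(W_i) = 0.98207847 - -0.92130327 = 1.9033817
SGR = 1.9033817 / 238 * 100 = 0.79974 %/day

0.79974 %/day


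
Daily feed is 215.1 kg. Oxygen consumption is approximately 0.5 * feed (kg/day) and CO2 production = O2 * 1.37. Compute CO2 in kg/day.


O2 = 215.1 * 0.5 = 107.55
CO2 = 107.55 * 1.37 = 147.3435

147.3435 kg/day


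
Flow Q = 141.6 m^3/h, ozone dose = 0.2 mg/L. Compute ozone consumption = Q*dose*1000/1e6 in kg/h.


O3 demand (mg/h) = Q * dose * 1000 = 141.6 * 0.2 * 1000 = 28320 mg/h
Convert mg to kg: 28320 / 1e6 = 0.02832 kg/h

0.02832 kg/h


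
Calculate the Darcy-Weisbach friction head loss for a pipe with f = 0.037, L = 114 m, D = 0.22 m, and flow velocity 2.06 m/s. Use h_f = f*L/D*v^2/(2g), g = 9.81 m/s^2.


v^2 = 2.06^2 = 4.2436 m^2/s^2
L/D = 114/0.22 = 518.18182
h_f = f*(L/D)*v^2/(2g) = 0.037 * 518.18182 * 4.2436 / 19.62 = 4.14686 m

4.14686 m


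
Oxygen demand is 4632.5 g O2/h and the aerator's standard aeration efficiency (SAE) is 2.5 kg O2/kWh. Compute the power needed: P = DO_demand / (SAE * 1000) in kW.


SAE in g O2/kWh = 2.5 * 1000 = 2500 g/kWh
P = DO_demand / SAE_g = 4632.5 / 2500 = 1.853 kW

1.853 kW


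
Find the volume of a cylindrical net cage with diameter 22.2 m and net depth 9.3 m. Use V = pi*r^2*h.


r = d/2 = 22.2/2 = 11.1 m
Base area = pi*r^2 = pi*11.1^2 = 387.07563 m^2
Volume = 387.07563 * 9.3 = 3599.8 m^3

3599.8 m^3


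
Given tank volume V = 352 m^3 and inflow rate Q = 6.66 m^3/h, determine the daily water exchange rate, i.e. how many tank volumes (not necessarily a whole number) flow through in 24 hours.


Daily flow volume = 6.66 m^3/h * 24 h = 159.84 m^3/day
Exchanges = daily flow / tank volume = 159.84 / 352 = 0.454091 exchanges/day

0.454091 exchanges/day


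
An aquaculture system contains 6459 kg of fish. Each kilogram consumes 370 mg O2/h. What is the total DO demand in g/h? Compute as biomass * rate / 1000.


Total O2 consumption (mg/h) = 6459 kg * 370 mg/(kg*h) = 2389830 mg/h
Convert to g/h: 2389830 / 1000 = 2389.83 g/h

2389.83 g/h


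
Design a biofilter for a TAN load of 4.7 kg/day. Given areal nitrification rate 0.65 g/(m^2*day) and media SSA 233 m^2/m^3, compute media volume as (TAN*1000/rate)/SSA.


A = 4.7*1000 / 0.65 = 7230.7692 m^2
V = 7230.7692 / 233 = 31.0333

31.0333 m^3


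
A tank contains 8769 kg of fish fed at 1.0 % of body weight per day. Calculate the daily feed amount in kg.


Feeding rate fraction = 1.0% / 100 = 0.01
Daily feed = 8769 kg * 0.01 = 87.69 kg/day

87.69 kg/day


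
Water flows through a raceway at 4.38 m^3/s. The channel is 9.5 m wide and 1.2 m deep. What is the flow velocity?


Cross-sectional area = W * d = 9.5 * 1.2 = 11.4 m^2
Velocity = Q / A = 4.38 / 11.4 = 0.384211 m/s

0.384211 m/s


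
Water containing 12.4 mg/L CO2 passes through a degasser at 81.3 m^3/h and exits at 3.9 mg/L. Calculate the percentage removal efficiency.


CO2_out / CO2_in = 3.9 / 12.4 = 0.31451613
Fraction remaining = 0.31451613
efficiency = (1 - 0.31451613) * 100 = 68.5484 %

68.5484 %


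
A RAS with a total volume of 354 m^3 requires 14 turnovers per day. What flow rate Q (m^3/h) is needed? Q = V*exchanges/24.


Daily recirculation volume = 354 m^3 * 14 = 4956 m^3/day
Flow rate Q = daily volume / 24 h = 4956 / 24 = 206.5 m^3/h

206.5 m^3/h


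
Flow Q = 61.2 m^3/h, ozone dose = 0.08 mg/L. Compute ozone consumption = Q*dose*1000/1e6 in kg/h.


O3 demand (mg/h) = Q * dose * 1000 = 61.2 * 0.08 * 1000 = 4896 mg/h
Convert mg to kg: 4896 / 1e6 = 0.004896 kg/h

0.004896 kg/h


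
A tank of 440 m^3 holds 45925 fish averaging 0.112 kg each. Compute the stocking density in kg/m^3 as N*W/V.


Total biomass = 45925 fish * 0.112 kg = 5143.6 kg
Density = total biomass / volume = 5143.6 / 440 = 11.69 kg/m^3

11.69 kg/m^3


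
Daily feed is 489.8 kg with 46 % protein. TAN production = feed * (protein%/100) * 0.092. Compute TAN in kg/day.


Protein in feed = 489.8 * 46/100 = 225.308 kg/day
TAN = protein * 0.092 = 225.308 * 0.092 = 20.728336 kg/day

20.728336 kg/day


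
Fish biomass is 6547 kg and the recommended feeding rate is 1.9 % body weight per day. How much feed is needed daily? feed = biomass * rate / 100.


Feeding rate fraction = 1.9% / 100 = 0.019
Daily feed = 6547 kg * 0.019 = 124.393 kg/day

124.393 kg/day


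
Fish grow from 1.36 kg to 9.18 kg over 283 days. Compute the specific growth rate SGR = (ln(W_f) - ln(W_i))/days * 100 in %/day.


ln(W_f) = ln(9.18) = 2.2170272
ln(W_i) = ln(1.36) = 0.3074847
ln(W_f) - ln(W_i) = 2.2170272 - 0.3074847 = 1.9095425
SGR = 1.9095425 / 283 * 100 = 0.67475 %/day

0.67475 %/day


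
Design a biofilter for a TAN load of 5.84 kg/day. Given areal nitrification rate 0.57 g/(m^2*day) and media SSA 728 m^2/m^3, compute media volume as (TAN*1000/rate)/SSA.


A = 5.84*1000 / 0.57 = 10245.614 m^2
V = 10245.614 / 728 = 14.0736

14.0736 m^3


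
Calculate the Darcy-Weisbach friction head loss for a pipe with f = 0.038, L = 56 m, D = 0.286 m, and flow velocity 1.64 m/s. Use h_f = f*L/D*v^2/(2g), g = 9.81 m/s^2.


v^2 = 1.64^2 = 2.6896 m^2/s^2
L/D = 56/0.286 = 195.8042
h_f = f*(L/D)*v^2/(2g) = 0.038 * 195.8042 * 2.6896 / 19.62 = 1.01999 m

1.01999 m


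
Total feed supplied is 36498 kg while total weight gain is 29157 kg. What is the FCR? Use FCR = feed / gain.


FCR = feed consumed / weight gained
FCR = 36498 kg / 29157 kg = 1.25177

1.25177


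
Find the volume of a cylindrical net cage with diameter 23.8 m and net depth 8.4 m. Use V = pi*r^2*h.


r = d/2 = 23.8/2 = 11.9 m
Base area = pi*r^2 = pi*11.9^2 = 444.88094 m^2
Volume = 444.88094 * 8.4 = 3737 m^3

3737 m^3


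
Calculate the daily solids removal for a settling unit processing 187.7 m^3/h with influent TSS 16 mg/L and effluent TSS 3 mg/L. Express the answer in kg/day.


Concentration drop: TSS_in - TSS_out = 16 - 3 = 13 mg/L
Hourly solids removed = Q * dTSS = 187.7 m^3/h * 13 mg/L = 2440.1 g/h  (m^3/h * mg/L = g/h)
Daily solids removed = 2440.1 * 24 = 58562.4 g/day
Convert g to kg: 58562.4 / 1000 = 58.5624 kg/day

58.5624 kg/day


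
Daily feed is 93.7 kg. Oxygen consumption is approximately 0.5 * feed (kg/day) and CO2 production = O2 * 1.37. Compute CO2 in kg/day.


O2 = 93.7 * 0.5 = 46.85
CO2 = 46.85 * 1.37 = 64.1845

64.1845 kg/day


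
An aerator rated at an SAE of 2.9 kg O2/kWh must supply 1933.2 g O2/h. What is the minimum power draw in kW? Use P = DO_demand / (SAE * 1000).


SAE in g O2/kWh = 2.9 * 1000 = 2900 g/kWh
P = DO_demand / SAE_g = 1933.2 / 2900 = 0.666621 kW

0.666621 kW


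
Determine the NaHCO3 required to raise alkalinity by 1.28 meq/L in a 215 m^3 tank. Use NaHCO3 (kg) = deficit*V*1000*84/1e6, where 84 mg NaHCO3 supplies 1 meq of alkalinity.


Tank volume in L = 215 m^3 * 1000 = 215000 L
Total meq required = 1.28 meq/L * 215000 L = 275200 meq
NaHCO3 mass = 275200 meq * 84 mg/meq / 1e6 = 23.1168 kg

23.1168 kg


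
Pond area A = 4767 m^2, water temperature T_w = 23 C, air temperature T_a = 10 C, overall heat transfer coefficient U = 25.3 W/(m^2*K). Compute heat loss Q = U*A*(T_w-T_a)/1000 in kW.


Temperature difference dT = 23 - 10 = 13 K
Heat loss (W) = U * A * dT = 25.3 * 4767 * 13 = 1567866.3 W
Convert to kW: 1567866.3 / 1000 = 1567.8663 kW

1567.8663 kW


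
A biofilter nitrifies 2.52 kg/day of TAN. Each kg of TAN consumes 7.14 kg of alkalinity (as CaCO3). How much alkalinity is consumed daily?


Alkalinity factor: 7.14 kg CaCO3 consumed per kg TAN nitrified
alk = 2.52 kg TAN * 7.14 = 17.9928 kg CaCO3/day

17.9928 kg CaCO3/day


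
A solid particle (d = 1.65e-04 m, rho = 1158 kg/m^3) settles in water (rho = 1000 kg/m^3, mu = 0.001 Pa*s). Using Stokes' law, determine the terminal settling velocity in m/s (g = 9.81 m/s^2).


Density difference: rho_p - rho_f = 1158 - 1000 = 158 kg/m^3
d^2 = (1.65e-04)^2 = 2.7225e-08 m^2
Numerator = (rho_p - rho_f) * g * d^2 = 158 * 9.81 * 2.7225e-08 = 4.2198206e-05
Denominator = 18 * mu = 18 * 0.001 = 0.018
v_s = 4.2198206e-05 / 0.018 = 0.00234434 m/s
Check: Re = rho_f * v_s * d / mu = 1000 * 0.00234434 * 1.65e-04 / 0.001 = 0.387 < 1, so Stokes' law applies.

0.00234434 m/s


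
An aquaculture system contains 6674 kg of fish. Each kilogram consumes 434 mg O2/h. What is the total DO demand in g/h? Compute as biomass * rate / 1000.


Total O2 consumption (mg/h) = 6674 kg * 434 mg/(kg*h) = 2896516 mg/h
Convert to g/h: 2896516 / 1000 = 2896.516 g/h

2896.516 g/h


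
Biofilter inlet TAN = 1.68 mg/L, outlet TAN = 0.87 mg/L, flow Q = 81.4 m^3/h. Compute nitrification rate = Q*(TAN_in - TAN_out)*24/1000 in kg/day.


Concentration drop: TAN_in - TAN_out = 1.68 - 0.87 = 0.81 mg/L
Hourly TAN removed = Q * dTAN = 81.4 m^3/h * 0.81 mg/L = 65.934 g/h  (m^3/h * mg/L = g/h)
Daily TAN removed = 65.934 * 24 = 1582.416 g/day
Convert to kg/day: 1582.416 / 1000 = 1.582416 kg/day

1.582416 kg/day


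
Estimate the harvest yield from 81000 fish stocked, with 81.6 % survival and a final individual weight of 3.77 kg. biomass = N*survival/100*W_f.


Survivors = 81000 * 81.6/100 = 66096 fish
Harvest biomass = survivors * W_f = 66096 * 3.77 = 249181.92 kg

249181.92 kg


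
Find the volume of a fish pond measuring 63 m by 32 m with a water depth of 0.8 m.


Base area = L * W = 63 * 32 = 2016 m^2
Volume = area * depth = 2016 * 0.8 = 1612.8 m^3

1612.8 m^3


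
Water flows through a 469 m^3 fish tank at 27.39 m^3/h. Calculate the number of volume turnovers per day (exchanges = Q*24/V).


Daily flow volume = 27.39 m^3/h * 24 h = 657.36 m^3/day
Exchanges = daily flow / tank volume = 657.36 / 469 = 1.40162 exchanges/day

1.40162 exchanges/day


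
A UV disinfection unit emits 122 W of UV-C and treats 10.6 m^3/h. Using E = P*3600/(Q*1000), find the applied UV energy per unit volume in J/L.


Energy delivered per hour = 122 W * 3600 s = 439200 J/h
Volume treated per hour = 10.6 m^3/h * 1000 = 10600 L/h
dose = 439200 / 10600 = 41.434 J/L

41.434 J/L


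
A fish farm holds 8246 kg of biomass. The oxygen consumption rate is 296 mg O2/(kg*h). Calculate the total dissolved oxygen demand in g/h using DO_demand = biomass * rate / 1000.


Total O2 consumption (mg/h) = 8246 kg * 296 mg/(kg*h) = 2440816 mg/h
Convert to g/h: 2440816 / 1000 = 2440.816 g/h

2440.816 g/h
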